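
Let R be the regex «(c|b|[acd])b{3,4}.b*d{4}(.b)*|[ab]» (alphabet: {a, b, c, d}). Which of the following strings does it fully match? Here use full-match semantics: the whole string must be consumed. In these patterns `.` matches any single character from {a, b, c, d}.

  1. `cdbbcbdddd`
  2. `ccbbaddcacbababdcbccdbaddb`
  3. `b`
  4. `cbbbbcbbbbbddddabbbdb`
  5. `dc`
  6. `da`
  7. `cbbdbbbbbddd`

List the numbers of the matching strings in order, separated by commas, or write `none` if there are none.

1 → no match
2 → no match
3 → match
4 → match
5 → no match
6 → no match
7 → no match

3, 4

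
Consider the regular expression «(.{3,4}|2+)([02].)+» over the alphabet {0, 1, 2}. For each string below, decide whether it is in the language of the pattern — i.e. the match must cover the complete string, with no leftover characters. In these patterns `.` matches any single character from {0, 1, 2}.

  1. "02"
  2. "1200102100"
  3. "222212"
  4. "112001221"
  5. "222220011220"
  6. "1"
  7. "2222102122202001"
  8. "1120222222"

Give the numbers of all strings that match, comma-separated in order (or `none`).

8

1 → no match
2 → no match
3 → no match
4 → no match
5 → no match
6 → no match
7 → no match
8 → match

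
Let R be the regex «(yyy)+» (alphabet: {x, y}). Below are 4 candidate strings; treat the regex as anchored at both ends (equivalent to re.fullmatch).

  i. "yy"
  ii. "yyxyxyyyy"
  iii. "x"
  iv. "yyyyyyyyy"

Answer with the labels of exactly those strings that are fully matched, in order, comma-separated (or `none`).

i. "yy" → no match — must start with "yyy"
ii. "yyxyxyyyy" → no match — must start with "yyy"
iii. "x" → no match — must start with "yyy"
iv. "yyyyyyyyy" → match

iv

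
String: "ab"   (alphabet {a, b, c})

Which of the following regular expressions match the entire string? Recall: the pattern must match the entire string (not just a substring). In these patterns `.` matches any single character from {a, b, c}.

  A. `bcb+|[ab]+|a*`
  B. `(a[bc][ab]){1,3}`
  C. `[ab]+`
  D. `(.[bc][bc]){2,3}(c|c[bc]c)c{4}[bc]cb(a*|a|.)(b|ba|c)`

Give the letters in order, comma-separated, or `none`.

A → match
B → no match
C → match
D → no match

A, C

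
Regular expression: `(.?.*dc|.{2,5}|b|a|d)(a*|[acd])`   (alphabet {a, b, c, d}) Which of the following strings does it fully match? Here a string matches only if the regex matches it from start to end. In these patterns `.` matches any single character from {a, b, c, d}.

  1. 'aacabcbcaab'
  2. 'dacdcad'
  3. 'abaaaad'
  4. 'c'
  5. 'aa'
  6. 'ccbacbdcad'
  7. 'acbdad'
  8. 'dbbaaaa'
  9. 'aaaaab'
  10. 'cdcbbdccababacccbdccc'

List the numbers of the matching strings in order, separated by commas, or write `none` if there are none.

5, 7, 8

1. 'aacabcbcaab' → no match
2. 'dacdcad' → no match
3. 'abaaaad' → no match
4. 'c' → no match
5. 'aa' → match
6. 'ccbacbdcad' → no match
7. 'acbdad' → match
8. 'dbbaaaa' → match
9. 'aaaaab' → no match
10 → no match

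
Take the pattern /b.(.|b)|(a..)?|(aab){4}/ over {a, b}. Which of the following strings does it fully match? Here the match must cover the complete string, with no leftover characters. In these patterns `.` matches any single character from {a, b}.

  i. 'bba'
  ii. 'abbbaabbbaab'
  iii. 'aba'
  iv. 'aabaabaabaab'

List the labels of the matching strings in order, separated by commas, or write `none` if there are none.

i → match
ii → no match
iii → match
iv → match

i, iii, iv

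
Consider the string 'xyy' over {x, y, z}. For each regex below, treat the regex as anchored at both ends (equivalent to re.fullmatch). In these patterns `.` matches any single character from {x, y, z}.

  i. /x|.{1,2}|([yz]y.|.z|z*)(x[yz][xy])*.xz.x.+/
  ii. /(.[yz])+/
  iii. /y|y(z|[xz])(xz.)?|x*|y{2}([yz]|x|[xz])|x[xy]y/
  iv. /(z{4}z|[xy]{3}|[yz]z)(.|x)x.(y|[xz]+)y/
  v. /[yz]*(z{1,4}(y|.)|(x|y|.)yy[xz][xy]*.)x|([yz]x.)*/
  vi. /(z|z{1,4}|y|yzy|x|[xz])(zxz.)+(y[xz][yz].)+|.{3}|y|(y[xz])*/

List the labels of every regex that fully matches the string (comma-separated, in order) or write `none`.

iii, vi

i → no match
ii → no match
iii → match
iv → no match
v → no match
vi → match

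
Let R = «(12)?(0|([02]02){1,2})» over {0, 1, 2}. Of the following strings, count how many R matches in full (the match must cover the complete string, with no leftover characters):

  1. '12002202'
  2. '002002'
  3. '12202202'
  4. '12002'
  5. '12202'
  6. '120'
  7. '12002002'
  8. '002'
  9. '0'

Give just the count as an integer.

9

1 → match
2 → match
3 → match
4 → match
5 → match
6 → match
7 → match
8 → match
9 → match
Total matched: 9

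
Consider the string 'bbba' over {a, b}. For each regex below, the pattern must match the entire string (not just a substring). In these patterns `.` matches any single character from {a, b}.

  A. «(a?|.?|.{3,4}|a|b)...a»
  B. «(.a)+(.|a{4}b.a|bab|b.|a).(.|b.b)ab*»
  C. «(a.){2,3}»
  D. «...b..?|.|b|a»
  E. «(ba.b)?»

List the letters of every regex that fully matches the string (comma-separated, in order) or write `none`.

A

A → match
B → no match
C → no match — must start with 'a'
D → no match
E → no match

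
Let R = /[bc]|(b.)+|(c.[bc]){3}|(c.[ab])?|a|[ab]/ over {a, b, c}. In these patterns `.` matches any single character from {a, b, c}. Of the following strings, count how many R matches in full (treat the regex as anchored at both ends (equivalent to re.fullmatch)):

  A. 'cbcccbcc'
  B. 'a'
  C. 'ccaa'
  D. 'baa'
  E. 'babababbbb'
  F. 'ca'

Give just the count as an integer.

2

A → no match
B → match
C → no match
D → no match
E → match
F → no match
Total matched: 2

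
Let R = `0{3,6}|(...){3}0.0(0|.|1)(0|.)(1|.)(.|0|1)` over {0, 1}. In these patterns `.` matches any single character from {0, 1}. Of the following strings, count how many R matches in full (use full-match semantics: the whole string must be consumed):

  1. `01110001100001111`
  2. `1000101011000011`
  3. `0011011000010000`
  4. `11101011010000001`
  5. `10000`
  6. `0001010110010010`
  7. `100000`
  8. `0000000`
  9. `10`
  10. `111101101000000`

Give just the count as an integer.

1 → no match
2 → no match
3 → no match
4 → no match
5 → no match
6 → no match
7 → no match
8 → no match
9 → no match
10 → no match
Total matched: 0

0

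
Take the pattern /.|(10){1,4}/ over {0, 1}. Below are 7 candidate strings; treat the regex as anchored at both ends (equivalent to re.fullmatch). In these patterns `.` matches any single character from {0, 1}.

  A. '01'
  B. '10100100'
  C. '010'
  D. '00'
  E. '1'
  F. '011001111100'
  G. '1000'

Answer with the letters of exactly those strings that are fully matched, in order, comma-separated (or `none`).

A → no match
B → no match
C → no match
D → no match
E → match
F → no match
G → no match

E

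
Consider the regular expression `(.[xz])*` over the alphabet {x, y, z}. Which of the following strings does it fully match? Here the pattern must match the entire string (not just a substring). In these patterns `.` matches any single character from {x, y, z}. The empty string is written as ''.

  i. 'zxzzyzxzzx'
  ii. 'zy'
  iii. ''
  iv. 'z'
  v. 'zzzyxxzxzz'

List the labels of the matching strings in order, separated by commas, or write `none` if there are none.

i, iii

i → match
ii → no match
iii → match
iv → no match
v → no match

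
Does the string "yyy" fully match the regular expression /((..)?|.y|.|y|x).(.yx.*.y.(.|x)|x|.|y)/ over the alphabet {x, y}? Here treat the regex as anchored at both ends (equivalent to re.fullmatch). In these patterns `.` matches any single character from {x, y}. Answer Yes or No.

Yes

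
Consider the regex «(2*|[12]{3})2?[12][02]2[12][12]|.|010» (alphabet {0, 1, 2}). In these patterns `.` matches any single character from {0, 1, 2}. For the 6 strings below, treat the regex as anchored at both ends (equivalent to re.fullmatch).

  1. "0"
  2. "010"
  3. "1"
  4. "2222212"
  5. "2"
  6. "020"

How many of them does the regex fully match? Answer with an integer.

5

1 → match
2 → match
3 → match
4 → match
5 → match
6 → no match
Total matched: 5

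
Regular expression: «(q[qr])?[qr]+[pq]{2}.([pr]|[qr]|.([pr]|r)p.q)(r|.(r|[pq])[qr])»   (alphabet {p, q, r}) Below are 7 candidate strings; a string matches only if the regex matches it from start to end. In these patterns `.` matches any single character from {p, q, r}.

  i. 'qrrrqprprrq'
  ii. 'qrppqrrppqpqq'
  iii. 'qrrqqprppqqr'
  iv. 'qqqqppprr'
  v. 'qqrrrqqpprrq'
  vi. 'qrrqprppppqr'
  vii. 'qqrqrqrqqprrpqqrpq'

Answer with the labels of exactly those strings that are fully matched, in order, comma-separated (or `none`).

i, ii, iii, iv, v, vi, vii

i. 'qrrrqprprrq' → match
ii → match
iii. 'qrrqqprppqqr' → match
iv. 'qqqqppprr' → match
v. 'qqrrrqqpprrq' → match
vi. 'qrrqprppppqr' → match
vii → match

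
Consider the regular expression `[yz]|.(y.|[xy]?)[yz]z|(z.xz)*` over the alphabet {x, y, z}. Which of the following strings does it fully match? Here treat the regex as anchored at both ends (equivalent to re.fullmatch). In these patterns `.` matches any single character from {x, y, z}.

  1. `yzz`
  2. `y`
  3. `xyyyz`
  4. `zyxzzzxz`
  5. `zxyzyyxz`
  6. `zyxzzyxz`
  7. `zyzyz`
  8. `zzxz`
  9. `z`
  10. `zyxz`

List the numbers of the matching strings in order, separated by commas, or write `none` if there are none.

1 → match
2 → match
3 → match
4 → match
5 → no match
6 → match
7 → match
8 → match
9 → match
10 → match

1, 2, 3, 4, 6, 7, 8, 9, 10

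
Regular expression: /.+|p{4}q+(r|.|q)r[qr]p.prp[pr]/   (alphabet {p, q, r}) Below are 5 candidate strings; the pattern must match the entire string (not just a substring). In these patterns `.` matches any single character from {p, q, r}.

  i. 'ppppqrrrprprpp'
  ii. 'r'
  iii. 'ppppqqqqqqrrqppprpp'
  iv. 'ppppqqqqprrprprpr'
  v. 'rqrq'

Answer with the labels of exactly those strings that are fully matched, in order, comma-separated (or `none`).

i, ii, iii, iv, v

i → match
ii → match
iii → match
iv → match
v → match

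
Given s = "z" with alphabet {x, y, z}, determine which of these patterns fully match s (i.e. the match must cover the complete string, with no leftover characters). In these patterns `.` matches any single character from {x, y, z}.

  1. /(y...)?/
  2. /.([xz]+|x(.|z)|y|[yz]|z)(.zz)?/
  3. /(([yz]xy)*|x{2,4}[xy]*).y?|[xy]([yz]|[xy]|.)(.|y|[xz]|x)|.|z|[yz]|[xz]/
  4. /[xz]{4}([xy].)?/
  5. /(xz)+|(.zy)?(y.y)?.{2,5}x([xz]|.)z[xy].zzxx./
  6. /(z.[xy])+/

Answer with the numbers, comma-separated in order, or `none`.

3

1 → no match
2 → no match
3 → match
4 → no match
5 → no match
6 → no match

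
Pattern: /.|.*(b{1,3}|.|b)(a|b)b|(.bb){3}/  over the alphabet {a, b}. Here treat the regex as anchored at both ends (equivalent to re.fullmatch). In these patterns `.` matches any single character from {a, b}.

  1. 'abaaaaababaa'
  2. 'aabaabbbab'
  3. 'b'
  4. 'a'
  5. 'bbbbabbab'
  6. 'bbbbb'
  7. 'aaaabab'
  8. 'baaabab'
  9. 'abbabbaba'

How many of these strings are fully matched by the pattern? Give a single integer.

1 → no match
2 → match
3 → match
4 → match
5 → match
6 → match
7 → match
8 → match
9 → no match
Total matched: 7

7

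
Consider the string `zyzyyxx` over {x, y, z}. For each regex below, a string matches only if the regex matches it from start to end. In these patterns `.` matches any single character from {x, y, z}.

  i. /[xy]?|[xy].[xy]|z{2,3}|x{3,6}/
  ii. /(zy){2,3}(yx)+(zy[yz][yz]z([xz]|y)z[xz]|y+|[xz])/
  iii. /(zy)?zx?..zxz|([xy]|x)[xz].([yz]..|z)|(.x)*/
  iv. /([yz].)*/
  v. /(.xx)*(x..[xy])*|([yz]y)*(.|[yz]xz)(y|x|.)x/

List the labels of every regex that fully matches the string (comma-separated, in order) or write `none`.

ii, v

i → no match
ii → match
iii → no match
iv → no match
v → match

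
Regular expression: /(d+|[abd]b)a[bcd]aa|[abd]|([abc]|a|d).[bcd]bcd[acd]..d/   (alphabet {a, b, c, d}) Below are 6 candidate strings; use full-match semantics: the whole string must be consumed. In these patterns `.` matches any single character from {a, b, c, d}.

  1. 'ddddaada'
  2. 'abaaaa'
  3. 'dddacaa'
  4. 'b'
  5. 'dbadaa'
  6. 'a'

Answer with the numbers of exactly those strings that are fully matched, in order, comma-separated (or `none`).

3, 4, 5, 6

1 → no match
2 → no match
3 → match
4 → match
5 → match
6 → match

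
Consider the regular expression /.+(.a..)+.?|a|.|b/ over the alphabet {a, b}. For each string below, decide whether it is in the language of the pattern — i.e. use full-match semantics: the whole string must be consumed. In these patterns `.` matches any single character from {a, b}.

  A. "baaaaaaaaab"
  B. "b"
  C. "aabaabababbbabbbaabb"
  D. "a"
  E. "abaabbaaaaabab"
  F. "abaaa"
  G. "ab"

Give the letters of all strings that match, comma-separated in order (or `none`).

A, B, C, D, E, F

A → match
B → match
C → match
D → match
E → match
F → match
G → no match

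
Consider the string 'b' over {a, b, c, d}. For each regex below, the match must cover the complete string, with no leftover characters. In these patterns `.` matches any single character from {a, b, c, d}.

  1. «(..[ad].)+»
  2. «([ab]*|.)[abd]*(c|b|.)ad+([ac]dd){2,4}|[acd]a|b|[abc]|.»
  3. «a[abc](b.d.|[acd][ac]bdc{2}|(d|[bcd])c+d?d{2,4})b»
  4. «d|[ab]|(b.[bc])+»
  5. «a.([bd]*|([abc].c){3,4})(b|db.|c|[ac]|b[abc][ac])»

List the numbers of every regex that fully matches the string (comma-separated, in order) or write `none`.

1 → no match
2 → match
3 → no match — must start with 'a'
4 → match
5 → no match — must start with 'a'

2, 4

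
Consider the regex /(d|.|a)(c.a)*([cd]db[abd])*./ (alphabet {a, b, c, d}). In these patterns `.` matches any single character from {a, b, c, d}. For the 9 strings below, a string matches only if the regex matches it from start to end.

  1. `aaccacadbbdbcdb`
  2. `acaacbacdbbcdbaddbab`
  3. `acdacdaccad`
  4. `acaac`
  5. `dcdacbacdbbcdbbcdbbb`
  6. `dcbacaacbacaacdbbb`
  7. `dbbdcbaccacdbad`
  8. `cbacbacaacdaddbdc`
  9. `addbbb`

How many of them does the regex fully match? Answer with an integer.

1 → no match
2 → match
3. `acdacdaccad` → match
4. `acaac` → match
5 → match
6 → match
7 → no match
8 → no match
9. `addbbb` → match
Total matched: 6

6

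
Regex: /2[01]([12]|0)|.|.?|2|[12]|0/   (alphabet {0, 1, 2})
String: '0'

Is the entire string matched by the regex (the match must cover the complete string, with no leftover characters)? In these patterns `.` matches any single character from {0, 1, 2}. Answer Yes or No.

Yes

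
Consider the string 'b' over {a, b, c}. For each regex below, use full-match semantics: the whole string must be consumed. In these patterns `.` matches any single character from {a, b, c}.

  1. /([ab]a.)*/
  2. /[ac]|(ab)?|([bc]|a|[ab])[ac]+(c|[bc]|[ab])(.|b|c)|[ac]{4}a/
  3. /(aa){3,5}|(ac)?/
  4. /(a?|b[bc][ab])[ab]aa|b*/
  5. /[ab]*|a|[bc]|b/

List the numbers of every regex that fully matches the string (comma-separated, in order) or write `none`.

1 → no match
2 → no match
3 → no match
4 → match
5 → match

4, 5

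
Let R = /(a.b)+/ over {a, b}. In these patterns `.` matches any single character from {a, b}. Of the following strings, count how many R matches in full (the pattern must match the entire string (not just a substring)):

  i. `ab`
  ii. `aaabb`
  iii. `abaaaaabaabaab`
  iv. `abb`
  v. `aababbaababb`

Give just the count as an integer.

i → no match
ii → no match
iii → no match
iv → match
v → match
Total matched: 2

2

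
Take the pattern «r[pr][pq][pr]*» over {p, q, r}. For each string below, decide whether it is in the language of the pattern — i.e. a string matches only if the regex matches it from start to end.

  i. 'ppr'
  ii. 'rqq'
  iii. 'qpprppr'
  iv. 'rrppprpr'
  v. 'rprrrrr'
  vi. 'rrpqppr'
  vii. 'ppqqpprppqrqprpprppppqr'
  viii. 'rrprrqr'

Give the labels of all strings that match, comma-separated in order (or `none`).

iv

i. 'ppr' → no match — must start with 'r'
ii. 'rqq' → no match
iii. 'qpprppr' → no match — must start with 'r'
iv. 'rrppprpr' → match
v. 'rprrrrr' → no match
vi. 'rrpqppr' → no match
vii → no match — must start with 'r'
viii. 'rrprrqr' → no match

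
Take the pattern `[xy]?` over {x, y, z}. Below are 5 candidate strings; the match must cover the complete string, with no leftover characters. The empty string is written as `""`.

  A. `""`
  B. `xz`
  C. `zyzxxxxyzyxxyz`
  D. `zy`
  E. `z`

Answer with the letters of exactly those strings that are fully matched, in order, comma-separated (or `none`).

A

A. `""` → match
B. `xz` → no match
C → no match
D. `zy` → no match
E. `z` → no match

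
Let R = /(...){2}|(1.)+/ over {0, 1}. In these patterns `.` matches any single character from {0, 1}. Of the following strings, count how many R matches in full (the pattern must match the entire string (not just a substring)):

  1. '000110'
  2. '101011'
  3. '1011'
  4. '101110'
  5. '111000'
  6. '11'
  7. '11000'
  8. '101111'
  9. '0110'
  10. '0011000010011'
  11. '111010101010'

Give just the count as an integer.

1 → match
2 → match
3 → match
4 → match
5 → match
6 → match
7 → no match
8 → match
9 → no match
10 → no match
11 → match
Total matched: 8

8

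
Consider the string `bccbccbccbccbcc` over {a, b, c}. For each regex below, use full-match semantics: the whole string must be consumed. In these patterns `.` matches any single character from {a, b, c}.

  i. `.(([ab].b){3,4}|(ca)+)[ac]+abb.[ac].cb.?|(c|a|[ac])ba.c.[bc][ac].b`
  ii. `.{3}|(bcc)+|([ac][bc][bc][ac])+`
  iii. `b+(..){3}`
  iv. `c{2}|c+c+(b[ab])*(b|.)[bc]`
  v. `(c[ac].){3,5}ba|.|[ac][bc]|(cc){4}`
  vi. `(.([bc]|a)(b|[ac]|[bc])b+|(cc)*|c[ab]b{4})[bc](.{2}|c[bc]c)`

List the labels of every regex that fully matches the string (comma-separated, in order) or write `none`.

i → no match
ii → match
iii → no match
iv → no match — must start with `c`
v → no match
vi → no match

ii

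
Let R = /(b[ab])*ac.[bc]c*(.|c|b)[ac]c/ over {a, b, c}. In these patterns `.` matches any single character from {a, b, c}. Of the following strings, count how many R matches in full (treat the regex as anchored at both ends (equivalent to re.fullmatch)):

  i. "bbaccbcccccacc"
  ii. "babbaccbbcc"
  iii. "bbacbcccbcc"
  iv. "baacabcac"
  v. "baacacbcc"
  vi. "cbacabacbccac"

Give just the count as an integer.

i → match
ii. "babbaccbbcc" → match
iii. "bbacbcccbcc" → match
iv. "baacabcac" → match
v. "baacacbcc" → match
vi → no match
Total matched: 5

5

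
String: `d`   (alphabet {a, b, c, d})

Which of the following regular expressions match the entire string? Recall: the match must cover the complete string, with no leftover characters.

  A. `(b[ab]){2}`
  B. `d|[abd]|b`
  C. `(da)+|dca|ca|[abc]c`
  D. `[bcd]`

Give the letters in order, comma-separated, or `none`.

A → no match — must start with `b`
B → match
C → no match
D → match

B, D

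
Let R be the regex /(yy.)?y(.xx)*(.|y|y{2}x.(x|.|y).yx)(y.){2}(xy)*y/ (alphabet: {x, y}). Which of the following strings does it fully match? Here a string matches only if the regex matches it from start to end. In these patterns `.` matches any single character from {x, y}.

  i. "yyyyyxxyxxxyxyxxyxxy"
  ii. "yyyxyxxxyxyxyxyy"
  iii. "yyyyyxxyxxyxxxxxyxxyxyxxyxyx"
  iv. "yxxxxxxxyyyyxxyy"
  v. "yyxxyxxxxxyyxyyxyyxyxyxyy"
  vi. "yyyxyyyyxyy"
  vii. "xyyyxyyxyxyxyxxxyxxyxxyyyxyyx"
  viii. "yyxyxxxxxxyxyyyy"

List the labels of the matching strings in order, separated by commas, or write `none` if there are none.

none

i → no match
ii → no match
iii → no match — must end with "y"
iv → no match
v → no match
vi → no match
vii → no match — must end with "y"
viii → no match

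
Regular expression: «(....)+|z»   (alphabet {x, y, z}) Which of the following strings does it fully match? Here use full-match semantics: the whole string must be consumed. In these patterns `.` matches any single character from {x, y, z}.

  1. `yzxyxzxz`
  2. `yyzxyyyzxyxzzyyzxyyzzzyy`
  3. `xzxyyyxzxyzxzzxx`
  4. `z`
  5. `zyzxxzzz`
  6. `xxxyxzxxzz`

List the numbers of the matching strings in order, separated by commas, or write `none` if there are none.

1 → match
2 → match
3 → match
4 → match
5 → match
6 → no match

1, 2, 3, 4, 5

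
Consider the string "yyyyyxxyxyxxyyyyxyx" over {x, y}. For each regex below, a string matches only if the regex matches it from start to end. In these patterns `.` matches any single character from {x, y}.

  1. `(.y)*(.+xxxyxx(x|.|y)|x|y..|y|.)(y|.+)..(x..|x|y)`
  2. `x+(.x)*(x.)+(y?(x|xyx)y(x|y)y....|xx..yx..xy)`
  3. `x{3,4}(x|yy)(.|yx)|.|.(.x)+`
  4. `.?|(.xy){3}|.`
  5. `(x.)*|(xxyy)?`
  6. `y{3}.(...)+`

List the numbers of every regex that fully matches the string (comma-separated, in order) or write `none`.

1, 6

1 → match
2 → no match — must start with "x"
3 → no match
4 → no match
5 → no match
6 → match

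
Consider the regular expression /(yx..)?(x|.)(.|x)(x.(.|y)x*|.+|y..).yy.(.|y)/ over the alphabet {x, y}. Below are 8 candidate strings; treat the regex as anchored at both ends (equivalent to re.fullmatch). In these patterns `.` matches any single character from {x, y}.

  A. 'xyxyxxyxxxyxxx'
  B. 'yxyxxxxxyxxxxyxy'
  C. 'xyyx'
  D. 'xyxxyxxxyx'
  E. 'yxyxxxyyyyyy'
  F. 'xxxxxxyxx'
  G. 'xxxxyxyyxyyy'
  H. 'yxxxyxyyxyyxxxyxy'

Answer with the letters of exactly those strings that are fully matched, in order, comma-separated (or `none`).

A → no match
B → no match
C → no match
D → no match
E → match
F → no match
G → no match
H → no match

E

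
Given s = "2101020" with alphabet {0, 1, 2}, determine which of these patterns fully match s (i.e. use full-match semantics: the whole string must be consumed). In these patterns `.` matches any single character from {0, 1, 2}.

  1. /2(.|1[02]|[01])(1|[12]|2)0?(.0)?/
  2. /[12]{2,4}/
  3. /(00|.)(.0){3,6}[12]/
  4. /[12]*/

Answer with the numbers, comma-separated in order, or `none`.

1

1 → match
2 → no match
3 → no match
4 → no match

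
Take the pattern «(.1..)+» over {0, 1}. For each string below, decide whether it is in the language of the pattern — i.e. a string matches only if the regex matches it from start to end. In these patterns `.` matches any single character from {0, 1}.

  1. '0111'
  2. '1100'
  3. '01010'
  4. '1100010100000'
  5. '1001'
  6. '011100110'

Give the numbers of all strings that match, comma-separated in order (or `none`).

1, 2

1 → match
2 → match
3 → no match
4 → no match
5 → no match
6 → no match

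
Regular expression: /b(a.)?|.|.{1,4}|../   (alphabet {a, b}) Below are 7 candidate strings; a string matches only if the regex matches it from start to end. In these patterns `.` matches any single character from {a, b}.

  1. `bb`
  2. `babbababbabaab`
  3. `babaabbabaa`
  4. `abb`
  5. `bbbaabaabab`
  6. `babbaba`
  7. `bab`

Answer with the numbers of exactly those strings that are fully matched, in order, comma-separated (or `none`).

1. `bb` → match
2 → no match
3. `babaabbabaa` → no match
4. `abb` → match
5. `bbbaabaabab` → no match
6. `babbaba` → no match
7. `bab` → match

1, 4, 7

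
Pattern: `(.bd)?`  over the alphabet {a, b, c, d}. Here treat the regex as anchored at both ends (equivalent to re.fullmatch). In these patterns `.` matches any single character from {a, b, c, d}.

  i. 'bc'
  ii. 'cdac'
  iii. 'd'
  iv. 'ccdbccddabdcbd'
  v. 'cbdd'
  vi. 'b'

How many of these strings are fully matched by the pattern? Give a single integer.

i → no match
ii → no match
iii → no match
iv → no match
v → no match
vi → no match
Total matched: 0

0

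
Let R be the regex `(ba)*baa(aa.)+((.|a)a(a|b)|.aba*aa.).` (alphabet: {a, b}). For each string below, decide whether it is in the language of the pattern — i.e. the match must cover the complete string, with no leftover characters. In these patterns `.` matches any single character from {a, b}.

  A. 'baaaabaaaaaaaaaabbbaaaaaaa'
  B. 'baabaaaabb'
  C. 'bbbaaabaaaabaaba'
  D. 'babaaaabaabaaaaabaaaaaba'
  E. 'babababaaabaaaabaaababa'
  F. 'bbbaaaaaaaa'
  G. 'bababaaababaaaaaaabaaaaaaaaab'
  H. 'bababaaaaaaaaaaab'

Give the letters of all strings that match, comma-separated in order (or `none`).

D, H

A → no match
B. 'baabaaaabb' → no match
C → no match
D → match
E → no match
F. 'bbbaaaaaaaa' → no match
G → no match
H → match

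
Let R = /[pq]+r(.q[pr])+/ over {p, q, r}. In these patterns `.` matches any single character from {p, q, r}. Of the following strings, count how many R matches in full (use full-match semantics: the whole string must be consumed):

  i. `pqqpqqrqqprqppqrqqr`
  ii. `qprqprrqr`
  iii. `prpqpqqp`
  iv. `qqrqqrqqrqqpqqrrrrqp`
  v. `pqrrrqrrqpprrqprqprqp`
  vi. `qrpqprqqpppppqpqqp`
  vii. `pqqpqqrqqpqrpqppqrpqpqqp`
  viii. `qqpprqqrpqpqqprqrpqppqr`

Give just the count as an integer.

i → match
ii → no match
iii → match
iv → no match
v → no match
vi → no match
vii → no match
viii → match
Total matched: 3

3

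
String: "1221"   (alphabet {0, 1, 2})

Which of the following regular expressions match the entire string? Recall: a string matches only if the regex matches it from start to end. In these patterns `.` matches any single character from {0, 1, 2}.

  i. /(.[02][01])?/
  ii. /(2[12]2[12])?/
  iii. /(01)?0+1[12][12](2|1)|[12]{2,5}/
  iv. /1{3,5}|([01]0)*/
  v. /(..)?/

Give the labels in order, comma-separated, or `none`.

i → no match
ii → no match
iii → match
iv → no match
v → no match

iii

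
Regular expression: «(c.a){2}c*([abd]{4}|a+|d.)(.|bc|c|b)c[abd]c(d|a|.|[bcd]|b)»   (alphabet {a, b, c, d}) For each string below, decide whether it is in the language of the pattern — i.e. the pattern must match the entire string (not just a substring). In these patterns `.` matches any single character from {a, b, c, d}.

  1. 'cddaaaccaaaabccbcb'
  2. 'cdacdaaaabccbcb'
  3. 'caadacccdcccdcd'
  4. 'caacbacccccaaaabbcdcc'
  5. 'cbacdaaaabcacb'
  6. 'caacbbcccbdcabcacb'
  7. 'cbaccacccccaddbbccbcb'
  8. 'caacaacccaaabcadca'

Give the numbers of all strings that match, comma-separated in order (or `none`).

2, 5, 7

1 → no match
2 → match
3 → no match
4 → no match
5 → match
6 → no match
7 → match
8 → no match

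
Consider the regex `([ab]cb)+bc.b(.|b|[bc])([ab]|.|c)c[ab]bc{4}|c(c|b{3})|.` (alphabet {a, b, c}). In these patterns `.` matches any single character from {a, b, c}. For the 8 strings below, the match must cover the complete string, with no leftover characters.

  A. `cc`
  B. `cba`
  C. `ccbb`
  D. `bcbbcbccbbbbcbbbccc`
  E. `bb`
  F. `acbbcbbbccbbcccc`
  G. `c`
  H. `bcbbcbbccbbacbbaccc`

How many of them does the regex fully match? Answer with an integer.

A. `cc` → match
B. `cba` → no match
C. `ccbb` → no match
D → no match
E. `bb` → no match
F → match
G. `c` → match
H → no match
Total matched: 3

3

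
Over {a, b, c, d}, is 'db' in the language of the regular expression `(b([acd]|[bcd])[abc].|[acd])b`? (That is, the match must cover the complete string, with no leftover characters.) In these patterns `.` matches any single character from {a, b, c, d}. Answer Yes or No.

Yes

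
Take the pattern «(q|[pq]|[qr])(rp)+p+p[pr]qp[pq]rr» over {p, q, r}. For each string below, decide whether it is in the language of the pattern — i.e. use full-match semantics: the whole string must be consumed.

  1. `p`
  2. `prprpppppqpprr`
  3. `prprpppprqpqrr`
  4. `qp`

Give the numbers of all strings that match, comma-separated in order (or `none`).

2, 3

1 → no match — must end with `rr`
2 → match
3 → match
4 → no match — must end with `rr`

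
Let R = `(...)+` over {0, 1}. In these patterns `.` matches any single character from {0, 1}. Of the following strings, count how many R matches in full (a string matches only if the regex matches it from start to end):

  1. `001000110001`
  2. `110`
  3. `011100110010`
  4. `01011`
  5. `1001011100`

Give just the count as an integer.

3

1 → match
2 → match
3 → match
4 → no match
5 → no match
Total matched: 3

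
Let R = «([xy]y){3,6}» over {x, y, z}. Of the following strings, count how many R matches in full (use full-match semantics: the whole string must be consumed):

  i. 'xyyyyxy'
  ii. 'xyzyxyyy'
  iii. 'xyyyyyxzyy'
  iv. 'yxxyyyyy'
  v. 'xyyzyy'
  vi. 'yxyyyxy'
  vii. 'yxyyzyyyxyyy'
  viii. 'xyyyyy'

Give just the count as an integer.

i → no match
ii → no match
iii → no match
iv → no match
v → no match
vi → no match
vii → no match
viii → match
Total matched: 1

1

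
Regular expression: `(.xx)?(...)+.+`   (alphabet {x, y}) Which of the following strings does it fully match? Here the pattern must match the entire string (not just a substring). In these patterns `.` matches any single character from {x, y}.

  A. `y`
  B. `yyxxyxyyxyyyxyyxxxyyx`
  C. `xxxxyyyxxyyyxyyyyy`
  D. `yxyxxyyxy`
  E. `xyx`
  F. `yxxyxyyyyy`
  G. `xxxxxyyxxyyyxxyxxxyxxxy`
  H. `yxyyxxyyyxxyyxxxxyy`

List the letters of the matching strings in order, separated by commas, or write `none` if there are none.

A → no match
B → match
C → match
D → match
E → no match
F → match
G → match
H → match

B, C, D, F, G, H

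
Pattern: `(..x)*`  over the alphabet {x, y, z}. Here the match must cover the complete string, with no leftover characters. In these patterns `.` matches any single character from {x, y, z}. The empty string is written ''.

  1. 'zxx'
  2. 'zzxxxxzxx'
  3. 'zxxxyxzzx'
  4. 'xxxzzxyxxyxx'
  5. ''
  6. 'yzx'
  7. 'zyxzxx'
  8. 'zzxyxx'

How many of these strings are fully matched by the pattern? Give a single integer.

8

1 → match
2 → match
3 → match
4 → match
5 → match
6 → match
7 → match
8 → match
Total matched: 8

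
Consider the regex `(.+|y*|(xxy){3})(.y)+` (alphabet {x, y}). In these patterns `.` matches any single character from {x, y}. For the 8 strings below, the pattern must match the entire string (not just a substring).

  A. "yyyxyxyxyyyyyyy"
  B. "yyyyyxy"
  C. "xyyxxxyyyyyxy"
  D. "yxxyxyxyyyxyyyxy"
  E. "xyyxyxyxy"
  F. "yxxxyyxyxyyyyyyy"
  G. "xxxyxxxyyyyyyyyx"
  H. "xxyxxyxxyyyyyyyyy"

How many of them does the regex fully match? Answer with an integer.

7

A → match
B → match
C → match
D → match
E → match
F → match
G → no match — must end with "y"
H → match
Total matched: 7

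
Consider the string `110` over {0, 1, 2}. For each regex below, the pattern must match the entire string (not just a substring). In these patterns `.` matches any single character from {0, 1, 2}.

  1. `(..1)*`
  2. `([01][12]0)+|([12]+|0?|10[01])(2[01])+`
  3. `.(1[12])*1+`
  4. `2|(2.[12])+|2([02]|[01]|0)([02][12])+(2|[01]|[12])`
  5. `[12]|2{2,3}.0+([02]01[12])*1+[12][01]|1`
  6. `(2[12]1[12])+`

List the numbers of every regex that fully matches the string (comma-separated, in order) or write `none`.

2

1 → no match
2 → match
3 → no match — must end with `1`
4 → no match — must start with `2`
5 → no match
6 → no match — must start with `2`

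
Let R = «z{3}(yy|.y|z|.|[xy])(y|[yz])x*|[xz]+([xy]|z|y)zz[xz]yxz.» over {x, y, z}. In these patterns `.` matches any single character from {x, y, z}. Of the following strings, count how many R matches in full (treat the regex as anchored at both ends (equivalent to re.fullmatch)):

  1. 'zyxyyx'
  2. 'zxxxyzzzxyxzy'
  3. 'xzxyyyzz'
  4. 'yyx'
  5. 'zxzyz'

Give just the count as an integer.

1 → no match
2 → no match
3 → no match
4 → no match
5 → no match
Total matched: 0

0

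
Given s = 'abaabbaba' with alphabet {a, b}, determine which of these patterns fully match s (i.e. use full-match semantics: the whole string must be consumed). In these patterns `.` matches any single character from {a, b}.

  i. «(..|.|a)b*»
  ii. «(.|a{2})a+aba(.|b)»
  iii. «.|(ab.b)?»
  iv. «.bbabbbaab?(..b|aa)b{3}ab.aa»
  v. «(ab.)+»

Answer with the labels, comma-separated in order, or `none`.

i → no match
ii → no match
iii → no match
iv → no match — must end with 'aa'
v → match

v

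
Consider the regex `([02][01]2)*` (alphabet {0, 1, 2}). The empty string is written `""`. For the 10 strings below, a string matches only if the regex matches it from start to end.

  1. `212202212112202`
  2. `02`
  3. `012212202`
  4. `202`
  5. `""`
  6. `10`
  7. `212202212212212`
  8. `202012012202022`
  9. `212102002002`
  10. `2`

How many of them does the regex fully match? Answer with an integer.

4

1 → no match
2 → no match
3 → match
4 → match
5 → match
6 → no match
7 → match
8 → no match
9 → no match
10 → no match
Total matched: 4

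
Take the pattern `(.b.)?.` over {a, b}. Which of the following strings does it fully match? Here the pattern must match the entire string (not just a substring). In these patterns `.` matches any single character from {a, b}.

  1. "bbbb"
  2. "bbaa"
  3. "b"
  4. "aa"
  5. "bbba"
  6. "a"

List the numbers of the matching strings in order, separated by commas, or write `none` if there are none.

1 → match
2 → match
3 → match
4 → no match
5 → match
6 → match

1, 2, 3, 5, 6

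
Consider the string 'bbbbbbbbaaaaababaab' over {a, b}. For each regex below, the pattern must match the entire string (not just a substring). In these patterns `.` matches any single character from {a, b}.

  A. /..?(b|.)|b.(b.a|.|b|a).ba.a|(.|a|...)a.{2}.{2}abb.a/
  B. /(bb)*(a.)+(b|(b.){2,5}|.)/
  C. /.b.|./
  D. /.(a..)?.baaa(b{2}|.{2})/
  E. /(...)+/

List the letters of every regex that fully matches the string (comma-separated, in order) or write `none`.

B

A → no match
B → match
C → no match
D → no match
E → no match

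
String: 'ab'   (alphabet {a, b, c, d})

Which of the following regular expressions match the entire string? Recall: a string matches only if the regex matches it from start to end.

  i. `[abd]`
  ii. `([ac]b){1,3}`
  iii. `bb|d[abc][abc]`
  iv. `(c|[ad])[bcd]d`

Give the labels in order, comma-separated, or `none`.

i → no match
ii → match
iii → no match
iv → no match — must end with 'd'

ii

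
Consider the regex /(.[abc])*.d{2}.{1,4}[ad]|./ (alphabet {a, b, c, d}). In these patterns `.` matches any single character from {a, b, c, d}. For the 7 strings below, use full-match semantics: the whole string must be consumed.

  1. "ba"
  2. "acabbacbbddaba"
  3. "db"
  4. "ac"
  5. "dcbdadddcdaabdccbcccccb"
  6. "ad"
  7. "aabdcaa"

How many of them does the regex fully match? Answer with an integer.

1 → no match
2 → match
3 → no match
4 → no match
5 → no match
6 → no match
7 → no match
Total matched: 1

1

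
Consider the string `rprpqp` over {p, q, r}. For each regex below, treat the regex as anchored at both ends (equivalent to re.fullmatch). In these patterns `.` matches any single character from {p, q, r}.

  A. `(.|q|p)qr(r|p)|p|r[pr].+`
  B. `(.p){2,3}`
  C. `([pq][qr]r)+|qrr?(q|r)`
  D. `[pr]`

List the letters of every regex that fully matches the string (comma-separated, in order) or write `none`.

A → match
B → match
C → no match
D → no match

A, B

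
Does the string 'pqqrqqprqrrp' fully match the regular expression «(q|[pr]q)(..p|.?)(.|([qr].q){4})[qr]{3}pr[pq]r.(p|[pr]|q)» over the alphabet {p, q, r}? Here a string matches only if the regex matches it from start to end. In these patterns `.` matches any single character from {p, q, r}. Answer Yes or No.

Yes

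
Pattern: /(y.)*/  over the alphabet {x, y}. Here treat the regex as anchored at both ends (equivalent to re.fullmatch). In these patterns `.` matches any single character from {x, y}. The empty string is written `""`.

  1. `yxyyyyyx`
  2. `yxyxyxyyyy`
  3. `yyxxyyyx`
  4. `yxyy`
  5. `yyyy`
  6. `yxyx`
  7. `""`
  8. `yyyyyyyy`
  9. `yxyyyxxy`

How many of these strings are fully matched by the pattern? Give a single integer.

7

1 → match
2 → match
3 → no match
4 → match
5 → match
6 → match
7 → match
8 → match
9 → no match
Total matched: 7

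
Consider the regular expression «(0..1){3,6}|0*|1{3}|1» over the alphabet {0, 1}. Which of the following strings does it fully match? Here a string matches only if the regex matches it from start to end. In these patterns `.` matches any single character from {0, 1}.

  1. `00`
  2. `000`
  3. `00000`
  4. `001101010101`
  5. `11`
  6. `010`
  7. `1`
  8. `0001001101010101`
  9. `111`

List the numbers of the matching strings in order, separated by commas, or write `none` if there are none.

1, 2, 3, 4, 7, 8, 9

1. `00` → match
2. `000` → match
3. `00000` → match
4. `001101010101` → match
5. `11` → no match
6. `010` → no match
7. `1` → match
8 → match
9. `111` → match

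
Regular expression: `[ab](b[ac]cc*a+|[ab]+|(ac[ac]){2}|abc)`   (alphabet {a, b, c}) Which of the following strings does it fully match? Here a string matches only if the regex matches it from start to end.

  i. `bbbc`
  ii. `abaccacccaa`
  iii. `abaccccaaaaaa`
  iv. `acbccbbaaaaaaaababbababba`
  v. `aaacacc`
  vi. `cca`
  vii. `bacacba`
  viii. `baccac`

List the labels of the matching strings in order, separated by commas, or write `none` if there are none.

iii

i → no match
ii → no match
iii → match
iv → no match
v → no match
vi → no match
vii → no match
viii → no match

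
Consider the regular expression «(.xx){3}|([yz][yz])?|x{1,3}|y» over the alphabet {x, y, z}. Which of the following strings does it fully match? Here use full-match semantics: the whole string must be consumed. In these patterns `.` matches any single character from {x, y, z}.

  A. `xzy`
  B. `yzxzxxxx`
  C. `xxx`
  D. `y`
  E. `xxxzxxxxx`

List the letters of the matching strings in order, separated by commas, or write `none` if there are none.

A → no match
B → no match
C → match
D → match
E → match

C, D, E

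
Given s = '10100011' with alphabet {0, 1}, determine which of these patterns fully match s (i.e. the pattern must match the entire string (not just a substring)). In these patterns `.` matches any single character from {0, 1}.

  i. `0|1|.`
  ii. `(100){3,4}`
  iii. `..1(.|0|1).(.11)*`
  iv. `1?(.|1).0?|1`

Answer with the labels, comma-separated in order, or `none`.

iii

i → no match
ii → no match — must start with '100'
iii → match
iv → no match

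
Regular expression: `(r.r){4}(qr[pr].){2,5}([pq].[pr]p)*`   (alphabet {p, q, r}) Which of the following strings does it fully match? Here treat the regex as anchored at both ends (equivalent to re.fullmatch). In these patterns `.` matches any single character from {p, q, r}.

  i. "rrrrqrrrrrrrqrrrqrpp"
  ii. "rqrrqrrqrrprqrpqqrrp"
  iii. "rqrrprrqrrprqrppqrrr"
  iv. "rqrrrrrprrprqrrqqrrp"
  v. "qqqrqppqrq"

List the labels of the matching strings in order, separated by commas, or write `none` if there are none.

i, ii, iii, iv

i → match
ii → match
iii → match
iv → match
v → no match — must start with "r"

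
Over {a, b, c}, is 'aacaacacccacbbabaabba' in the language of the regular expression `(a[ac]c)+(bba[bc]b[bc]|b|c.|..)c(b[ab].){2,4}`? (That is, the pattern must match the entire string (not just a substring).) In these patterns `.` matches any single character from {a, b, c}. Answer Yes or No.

Yes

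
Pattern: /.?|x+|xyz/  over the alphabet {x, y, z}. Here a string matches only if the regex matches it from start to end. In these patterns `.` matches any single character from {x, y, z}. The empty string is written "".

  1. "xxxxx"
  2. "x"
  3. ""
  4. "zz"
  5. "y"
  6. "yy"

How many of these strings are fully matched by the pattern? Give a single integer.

4

1 → match
2 → match
3 → match
4 → no match
5 → match
6 → no match
Total matched: 4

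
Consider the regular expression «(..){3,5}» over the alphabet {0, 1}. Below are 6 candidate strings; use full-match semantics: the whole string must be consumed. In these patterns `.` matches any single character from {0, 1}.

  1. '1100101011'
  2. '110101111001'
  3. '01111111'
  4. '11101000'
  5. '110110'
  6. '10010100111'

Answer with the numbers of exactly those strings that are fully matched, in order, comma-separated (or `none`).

1. '1100101011' → match
2. '110101111001' → no match
3. '01111111' → match
4. '11101000' → match
5. '110110' → match
6. '10010100111' → no match

1, 3, 4, 5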